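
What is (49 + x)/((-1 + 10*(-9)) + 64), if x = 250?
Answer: -299/27 ≈ -11.074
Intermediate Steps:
(49 + x)/((-1 + 10*(-9)) + 64) = (49 + 250)/((-1 + 10*(-9)) + 64) = 299/((-1 - 90) + 64) = 299/(-91 + 64) = 299/(-27) = 299*(-1/27) = -299/27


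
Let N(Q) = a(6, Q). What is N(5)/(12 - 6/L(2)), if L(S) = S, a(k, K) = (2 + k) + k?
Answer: 14/9 ≈ 1.5556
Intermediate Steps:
a(k, K) = 2 + 2*k
N(Q) = 14 (N(Q) = 2 + 2*6 = 2 + 12 = 14)
N(5)/(12 - 6/L(2)) = 14/(12 - 6/2) = 14/(12 - 6*½) = 14/(12 - 3) = 14/9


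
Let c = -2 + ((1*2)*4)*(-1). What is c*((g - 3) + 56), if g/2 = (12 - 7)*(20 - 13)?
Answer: -1230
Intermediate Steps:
c = -10 (c = -2 + (2*4)*(-1) = -2 + 8*(-1) = -2 - 8 = -10)
g = 70 (g = 2*((12 - 7)*(20 - 13)) = 2*(5*7) = 2*35 = 70)
c*((g - 3) + 56) = -10*((70 - 3) + 56) = -10*(67 + 56) = -10*123 = -1230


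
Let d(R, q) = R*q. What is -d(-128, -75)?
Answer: -9600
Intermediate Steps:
-d(-128, -75) = -(-128)*(-75) = -1*9600 = -9600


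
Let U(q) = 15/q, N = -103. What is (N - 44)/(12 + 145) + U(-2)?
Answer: -2649/314 ≈ -8.4363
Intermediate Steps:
(N - 44)/(12 + 145) + U(-2) = (-103 - 44)/(12 + 145) + 15/(-2) = -147/157 + 15*(-½) = -147*1/157 - 15/2 = -147/157 - 15/2 = -2649/314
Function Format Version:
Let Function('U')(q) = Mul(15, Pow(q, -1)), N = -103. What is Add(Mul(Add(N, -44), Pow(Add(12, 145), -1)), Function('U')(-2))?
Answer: Rational(-2649, 314) ≈ -8.4363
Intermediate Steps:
Add(Mul(Add(N, -44), Pow(Add(12, 145), -1)), Function('U')(-2)) = Add(Mul(Add(-103, -44), Pow(Add(12, 145), -1)), Mul(15, Pow(-2, -1))) = Add(Mul(-147, Pow(157, -1)), Mul(15, Rational(-1, 2))) = Add(Mul(-147, Rational(1, 157)), Rational(-15, 2)) = Add(Rational(-147, 157), Rational(-15, 2)) = Rational(-2649, 314)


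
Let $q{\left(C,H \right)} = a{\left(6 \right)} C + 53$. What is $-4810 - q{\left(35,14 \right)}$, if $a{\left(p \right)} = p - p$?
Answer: $-4863$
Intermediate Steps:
$a{\left(p \right)} = 0$
$q{\left(C,H \right)} = 53$ ($q{\left(C,H \right)} = 0 C + 53 = 0 + 53 = 53$)
$-4810 - q{\left(35,14 \right)} = -4810 - 53 = -4863$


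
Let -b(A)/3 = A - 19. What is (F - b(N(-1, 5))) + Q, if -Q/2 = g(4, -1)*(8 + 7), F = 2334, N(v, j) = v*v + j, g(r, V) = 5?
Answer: 2145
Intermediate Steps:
N(v, j) = j + v² (N(v, j) = v² + j = j + v²)
b(A) = 57 - 3*A (b(A) = -3*(A - 19) = -3*(-19 + A) = 57 - 3*A)
Q = -150 (Q = -10*(8 + 7) = -10*15 = -2*75 = -150)
(F - b(N(-1, 5))) + Q = (2334 - (57 - 3*(5 + (-1)²))) - 150 = (2334 - (57 - 3*(5 + 1))) - 150 = (2334 - (57 - 3*6)) - 150 = (2334 - (57 - 18)) - 150 = (2334 - 1*39) - 150 = (2334 - 39) - 150 = 2295 - 150 = 2145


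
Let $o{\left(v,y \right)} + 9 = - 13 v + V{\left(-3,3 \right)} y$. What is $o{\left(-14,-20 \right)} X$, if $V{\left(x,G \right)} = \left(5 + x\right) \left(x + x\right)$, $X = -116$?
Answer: $-47908$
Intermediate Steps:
$V{\left(x,G \right)} = 2 x \left(5 + x\right)$ ($V{\left(x,G \right)} = \left(5 + x\right) 2 x = 2 x \left(5 + x\right)$)
$o{\left(v,y \right)} = -9 - 13 v - 12 y$ ($o{\left(v,y \right)} = -9 - \left(13 v - 2 \left(-3\right) \left(5 - 3\right) y\right) = -9 - \left(13 v - 2 \left(-3\right) 2 y\right) = -9 - \left(12 y + 13 v\right) = -9 - 13 v - 12 y$)
$o{\left(-14,-20 \right)} X = \left(-9 - -182 - -240\right) \left(-116\right) = \left(-9 + 182 + 240\right) \left(-116\right) = 413 \left(-116\right) = -47908$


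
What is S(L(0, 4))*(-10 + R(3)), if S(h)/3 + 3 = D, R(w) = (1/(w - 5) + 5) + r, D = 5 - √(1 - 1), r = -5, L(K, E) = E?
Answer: -63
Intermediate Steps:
D = 5 (D = 5 - √0 = 5 - 1*0 = 5 + 0 = 5)
R(w) = 1/(-5 + w) (R(w) = (1/(w - 5) + 5) - 5 = (1/(-5 + w) + 5) - 5 = (5 + 1/(-5 + w)) - 5 = 1/(-5 + w))
S(h) = 6 (S(h) = -9 + 3*5 = -9 + 15 = 6)
S(L(0, 4))*(-10 + R(3)) = 6*(-10 + 1/(-5 + 3)) = 6*(-10 + 1/(-2)) = 6*(-10 - ½) = 6*(-21/2) = -63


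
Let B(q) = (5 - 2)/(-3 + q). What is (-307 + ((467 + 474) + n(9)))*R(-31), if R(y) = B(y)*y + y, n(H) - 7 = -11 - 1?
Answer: -35557/2 ≈ -17779.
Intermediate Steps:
B(q) = 3/(-3 + q)
n(H) = -5 (n(H) = 7 + (-11 - 1) = 7 - 12 = -5)
R(y) = y + 3*y/(-3 + y) (R(y) = (3/(-3 + y))*y + y = 3*y/(-3 + y) + y = y + 3*y/(-3 + y))
(-307 + ((467 + 474) + n(9)))*R(-31) = (-307 + ((467 + 474) - 5))*((-31)²/(-3 - 31)) = (-307 + (941 - 5))*(961/(-34)) = (-307 + 936)*(961*(-1/34)) = 629*(-961/34) = -35557/2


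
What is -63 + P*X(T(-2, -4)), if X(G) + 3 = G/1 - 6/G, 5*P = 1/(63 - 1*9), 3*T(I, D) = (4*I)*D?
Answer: -816139/12960 ≈ -62.974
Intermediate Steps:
T(I, D) = 4*D*I/3 (T(I, D) = ((4*I)*D)/3 = (4*D*I)/3 = 4*D*I/3)
P = 1/270 (P = 1/(5*(63 - 1*9)) = 1/(5*(63 - 9)) = (1/5)/54 = (1/5)*(1/54) = 1/270 ≈ 0.0037037)
X(G) = -3 + G - 6/G (X(G) = -3 + (G/1 - 6/G) = -3 + (G*1 - 6/G) = -3 + (G - 6/G) = -3 + G - 6/G)
-63 + P*X(T(-2, -4)) = -63 + (-3 + (4/3)*(-4)*(-2) - 6/((4/3)*(-4)*(-2)))/270 = -63 + (-3 + 32/3 - 6/32/3)/270 = -63 + (-3 + 32/3 - 6*3/32)/270 = -63 + (-3 + 32/3 - 9/16)/270 = -63 + (1/270)*(341/48) = -63 + 341/12960 = -816139/12960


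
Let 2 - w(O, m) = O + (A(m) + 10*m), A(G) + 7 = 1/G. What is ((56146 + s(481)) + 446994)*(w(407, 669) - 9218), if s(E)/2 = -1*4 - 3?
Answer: -5488458143090/669 ≈ -8.2040e+9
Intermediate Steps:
A(G) = -7 + 1/G
s(E) = -14 (s(E) = 2*(-1*4 - 3) = 2*(-4 - 3) = 2*(-7) = -14)
w(O, m) = 9 - O - 1/m - 10*m (w(O, m) = 2 - (O + ((-7 + 1/m) + 10*m)) = 2 - (O + (-7 + 1/m + 10*m)) = 2 - (-7 + O + 1/m + 10*m) = 2 + (7 - O - 1/m - 10*m) = 9 - O - 1/m - 10*m)
((56146 + s(481)) + 446994)*(w(407, 669) - 9218) = ((56146 - 14) + 446994)*((9 - 1*407 - 1/669 - 10*669) - 9218) = (56132 + 446994)*((9 - 407 - 1*1/669 - 6690) - 9218) = 503126*((9 - 407 - 1/669 - 6690) - 9218) = 503126*(-4741873/669 - 9218) = 503126*(-10908715/669) = -5488458143090/669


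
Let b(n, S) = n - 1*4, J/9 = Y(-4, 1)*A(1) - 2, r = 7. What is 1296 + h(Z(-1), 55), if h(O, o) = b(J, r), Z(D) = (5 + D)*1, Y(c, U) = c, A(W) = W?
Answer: 1238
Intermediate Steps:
Z(D) = 5 + D
J = -54 (J = 9*(-4*1 - 2) = 9*(-4 - 2) = 9*(-6) = -54)
b(n, S) = -4 + n (b(n, S) = n - 4 = -4 + n)
h(O, o) = -58 (h(O, o) = -4 - 54 = -58)
1296 + h(Z(-1), 55) = 1296 - 58 = 1238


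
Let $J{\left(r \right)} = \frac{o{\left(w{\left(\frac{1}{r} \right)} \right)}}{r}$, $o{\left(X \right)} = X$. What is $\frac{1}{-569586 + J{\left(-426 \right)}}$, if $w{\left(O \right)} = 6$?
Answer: $- \frac{71}{40440607} \approx -1.7557 \cdot 10^{-6}$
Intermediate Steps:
$J{\left(r \right)} = \frac{6}{r}$
$\frac{1}{-569586 + J{\left(-426 \right)}} = \frac{1}{-569586 + \frac{6}{-426}} = \frac{1}{-569586 + 6 \left(- \frac{1}{426}\right)} = \frac{1}{-569586 - \frac{1}{71}} = \frac{1}{- \frac{40440607}{71}} = - \frac{71}{40440607}$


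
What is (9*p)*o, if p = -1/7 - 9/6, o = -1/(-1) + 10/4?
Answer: -207/4 ≈ -51.750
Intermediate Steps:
o = 7/2 (o = -1*(-1) + 10*(¼) = 1 + 5/2 = 7/2 ≈ 3.5000)
p = -23/14 (p = -1*⅐ - 9*⅙ = -⅐ - 3/2 = -23/14 ≈ -1.6429)
(9*p)*o = (9*(-23/14))*(7/2) = -207/14*7/2 = -207/4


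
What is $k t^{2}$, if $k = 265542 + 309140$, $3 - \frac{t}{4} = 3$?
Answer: $0$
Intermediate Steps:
$t = 0$ ($t = 12 - 12 = 0$)
$k = 574682$
$k t^{2} = 574682 \cdot 0^{2} = 574682 \cdot 0 = 0$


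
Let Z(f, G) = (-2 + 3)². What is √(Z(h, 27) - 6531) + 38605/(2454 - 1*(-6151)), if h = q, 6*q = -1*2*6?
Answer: 7721/1721 + I*√6530 ≈ 4.4863 + 80.808*I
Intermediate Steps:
q = -2 (q = (-1*2*6)/6 = (-2*6)/6 = (⅙)*(-12) = -2)
h = -2
Z(f, G) = 1 (Z(f, G) = 1² = 1)
√(Z(h, 27) - 6531) + 38605/(2454 - 1*(-6151)) = √(1 - 6531) + 38605/(2454 - 1*(-6151)) = √(-6530) + 38605/(2454 + 6151) = I*√6530 + 38605/8605 = I*√6530 + 38605*(1/8605) = I*√6530 + 7721/1721 = 7721/1721 + I*√6530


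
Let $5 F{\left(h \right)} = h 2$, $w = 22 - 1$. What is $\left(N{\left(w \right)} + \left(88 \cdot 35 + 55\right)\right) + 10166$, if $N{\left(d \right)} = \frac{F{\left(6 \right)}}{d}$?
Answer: $\frac{465539}{35} \approx 13301.0$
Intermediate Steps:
$w = 21$
$F{\left(h \right)} = \frac{2 h}{5}$ ($F{\left(h \right)} = \frac{h 2}{5} = \frac{2 h}{5}$)
$N{\left(d \right)} = \frac{12}{5 d}$ ($N{\left(d \right)} = \frac{\frac{2}{5} \cdot 6}{d} = \frac{12}{5 d}$)
$\left(N{\left(w \right)} + \left(88 \cdot 35 + 55\right)\right) + 10166 = \left(\frac{12}{5 \cdot 21} + \left(88 \cdot 35 + 55\right)\right) + 10166 = \left(\frac{12}{5} \cdot \frac{1}{21} + \left(3080 + 55\right)\right) + 10166 = \left(\frac{4}{35} + 3135\right) + 10166 = \frac{109729}{35} + 10166 = \frac{465539}{35}$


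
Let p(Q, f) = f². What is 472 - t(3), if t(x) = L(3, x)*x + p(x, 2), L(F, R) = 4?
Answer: 456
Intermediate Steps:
t(x) = 4 + 4*x (t(x) = 4*x + 2² = 4*x + 4 = 4 + 4*x)
472 - t(3) = 472 - (4 + 4*3) = 472 - (4 + 12) = 472 - 1*16 = 472 - 16 = 456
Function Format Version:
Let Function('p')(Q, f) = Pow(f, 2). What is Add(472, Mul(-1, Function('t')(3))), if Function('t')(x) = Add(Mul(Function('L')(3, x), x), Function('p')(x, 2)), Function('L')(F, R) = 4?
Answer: 456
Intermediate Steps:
Function('t')(x) = Add(4, Mul(4, x)) (Function('t')(x) = Add(Mul(4, x), Pow(2, 2)) = Add(Mul(4, x), 4) = Add(4, Mul(4, x)))
Add(472, Mul(-1, Function('t')(3))) = Add(472, Mul(-1, Add(4, Mul(4, 3)))) = Add(472, Mul(-1, Add(4, 12))) = Add(472, Mul(-1, 16)) = Add(472, -16) = 456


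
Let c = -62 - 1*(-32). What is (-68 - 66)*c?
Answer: 4020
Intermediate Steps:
c = -30 (c = -62 + 32 = -30)
(-68 - 66)*c = (-68 - 66)*(-30) = -134*(-30) = 4020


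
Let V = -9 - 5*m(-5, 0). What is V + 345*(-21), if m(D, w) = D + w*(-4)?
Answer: -7229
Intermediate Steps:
m(D, w) = D - 4*w
V = 16 (V = -9 - 5*(-5 - 4*0) = -9 - 5*(-5 + 0) = -9 - 5*(-5) = -9 + 25 = 16)
V + 345*(-21) = 16 + 345*(-21) = 16 - 7245 = -7229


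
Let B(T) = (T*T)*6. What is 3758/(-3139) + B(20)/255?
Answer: 438354/53363 ≈ 8.2146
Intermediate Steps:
B(T) = 6*T² (B(T) = T²*6 = 6*T²)
3758/(-3139) + B(20)/255 = 3758/(-3139) + (6*20²)/255 = 3758*(-1/3139) + (6*400)*(1/255) = -3758/3139 + 2400*(1/255) = -3758/3139 + 160/17 = 438354/53363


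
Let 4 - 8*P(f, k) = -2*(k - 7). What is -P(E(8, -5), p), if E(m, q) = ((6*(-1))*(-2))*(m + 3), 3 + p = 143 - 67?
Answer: -17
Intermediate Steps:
p = 73 (p = -3 + (143 - 67) = -3 + 76 = 73)
E(m, q) = 36 + 12*m (E(m, q) = (-6*(-2))*(3 + m) = 12*(3 + m) = 36 + 12*m)
P(f, k) = -5/4 + k/4 (P(f, k) = 1/2 - (-1)*(k - 7)/4 = 1/2 - (-1)*(-7 + k)/4 = 1/2 - (14 - 2*k)/8 = 1/2 + (-7/4 + k/4) = -5/4 + k/4)
-P(E(8, -5), p) = -(-5/4 + (1/4)*73) = -(-5/4 + 73/4) = -1*17 = -17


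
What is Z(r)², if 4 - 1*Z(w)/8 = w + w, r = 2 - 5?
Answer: 6400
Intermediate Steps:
r = -3
Z(w) = 32 - 16*w (Z(w) = 32 - 8*(w + w) = 32 - 16*w)
Z(r)² = (32 - 16*(-3))² = (32 + 48)² = 80² = 6400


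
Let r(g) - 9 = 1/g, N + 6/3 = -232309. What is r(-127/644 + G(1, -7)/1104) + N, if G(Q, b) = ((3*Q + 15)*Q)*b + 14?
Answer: -134040186/577 ≈ -2.3231e+5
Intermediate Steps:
N = -232311 (N = -2 - 232309 = -232311)
G(Q, b) = 14 + Q*b*(15 + 3*Q) (G(Q, b) = ((15 + 3*Q)*Q)*b + 14 = (Q*(15 + 3*Q))*b + 14 = Q*b*(15 + 3*Q) + 14 = 14 + Q*b*(15 + 3*Q))
r(g) = 9 + 1/g
r(-127/644 + G(1, -7)/1104) + N = (9 + 1/(-127/644 + (14 + 3*(-7)*1**2 + 15*1*(-7))/1104)) - 232311 = (9 + 1/(-127*1/644 + (14 + 3*(-7)*1 - 105)*(1/1104))) - 232311 = (9 + 1/(-127/644 + (14 - 21 - 105)*(1/1104))) - 232311 = (9 + 1/(-127/644 - 112*1/1104)) - 232311 = (9 + 1/(-127/644 - 7/69)) - 232311 = (9 + 1/(-577/1932)) - 232311 = (9 - 1932/577) - 232311 = 3261/577 - 232311 = -134040186/577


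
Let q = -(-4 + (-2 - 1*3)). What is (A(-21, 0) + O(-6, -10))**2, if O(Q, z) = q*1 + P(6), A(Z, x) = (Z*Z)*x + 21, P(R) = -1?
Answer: 841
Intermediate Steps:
A(Z, x) = 21 + x*Z**2 (A(Z, x) = Z**2*x + 21 = x*Z**2 + 21 = 21 + x*Z**2)
q = 9 (q = -(-4 + (-2 - 3)) = -(-4 - 5) = -1*(-9) = 9)
O(Q, z) = 8 (O(Q, z) = 9*1 - 1 = 9 - 1 = 8)
(A(-21, 0) + O(-6, -10))**2 = ((21 + 0*(-21)**2) + 8)**2 = ((21 + 0*441) + 8)**2 = ((21 + 0) + 8)**2 = (21 + 8)**2 = 29**2 = 841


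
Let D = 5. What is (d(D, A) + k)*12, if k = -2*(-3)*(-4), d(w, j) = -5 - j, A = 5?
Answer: -408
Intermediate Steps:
k = -24 (k = 6*(-4) = -24)
(d(D, A) + k)*12 = ((-5 - 1*5) - 24)*12 = ((-5 - 5) - 24)*12 = (-10 - 24)*12 = -34*12 = -408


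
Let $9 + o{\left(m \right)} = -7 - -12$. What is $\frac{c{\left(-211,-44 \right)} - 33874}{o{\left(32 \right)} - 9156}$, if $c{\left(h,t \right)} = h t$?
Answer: $\frac{2459}{916} \approx 2.6845$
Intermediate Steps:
$o{\left(m \right)} = -4$ ($o{\left(m \right)} = -9 - -5 = -9 + \left(-7 + 12\right) = -9 + 5 = -4$)
$\frac{c{\left(-211,-44 \right)} - 33874}{o{\left(32 \right)} - 9156} = \frac{\left(-211\right) \left(-44\right) - 33874}{-4 - 9156} = \frac{9284 - 33874}{-9160} = \left(-24590\right) \left(- \frac{1}{9160}\right) = \frac{2459}{916}$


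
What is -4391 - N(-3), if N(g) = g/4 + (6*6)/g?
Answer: -17513/4 ≈ -4378.3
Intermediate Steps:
N(g) = 36/g + g/4 (N(g) = g*(1/4) + 36/g = g/4 + 36/g = 36/g + g/4)
-4391 - N(-3) = -4391 - (36/(-3) + (1/4)*(-3)) = -4391 - (36*(-1/3) - 3/4) = -4391 - (-12 - 3/4) = -4391 - 1*(-51/4) = -4391 + 51/4 = -17513/4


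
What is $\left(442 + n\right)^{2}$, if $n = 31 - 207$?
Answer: $70756$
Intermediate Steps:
$n = -176$ ($n = 31 - 207 = -176$)
$\left(442 + n\right)^{2} = \left(442 - 176\right)^{2} = 266^{2} = 70756$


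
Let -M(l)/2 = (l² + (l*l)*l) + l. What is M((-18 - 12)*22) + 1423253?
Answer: 575545373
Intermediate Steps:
M(l) = -2*l - 2*l² - 2*l³ (M(l) = -2*((l² + (l*l)*l) + l) = -2*((l² + l²*l) + l) = -2*((l² + l³) + l) = -2*(l + l² + l³) = -2*l - 2*l² - 2*l³)
M((-18 - 12)*22) + 1423253 = -2*(-18 - 12)*22*(1 + (-18 - 12)*22 + ((-18 - 12)*22)²) + 1423253 = -2*(-30*22)*(1 - 30*22 + (-30*22)²) + 1423253 = -2*(-660)*(1 - 660 + (-660)²) + 1423253 = -2*(-660)*(1 - 660 + 435600) + 1423253 = -2*(-660)*434941 + 1423253 = 574122120 + 1423253 = 575545373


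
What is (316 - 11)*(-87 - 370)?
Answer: -139385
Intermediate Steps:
(316 - 11)*(-87 - 370) = 305*(-457) = -139385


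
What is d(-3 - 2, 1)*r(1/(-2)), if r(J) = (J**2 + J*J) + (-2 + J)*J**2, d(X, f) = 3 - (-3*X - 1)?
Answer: 11/8 ≈ 1.3750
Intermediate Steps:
d(X, f) = 4 + 3*X (d(X, f) = 3 - (-1 - 3*X) = 3 + (1 + 3*X) = 4 + 3*X)
r(J) = 2*J**2 + J**2*(-2 + J) (r(J) = (J**2 + J**2) + J**2*(-2 + J) = 2*J**2 + J**2*(-2 + J))
d(-3 - 2, 1)*r(1/(-2)) = (4 + 3*(-3 - 2))*(1/(-2))**3 = (4 + 3*(-5))*(-1/2)**3 = (4 - 15)*(-1/8) = -11*(-1/8) = 11/8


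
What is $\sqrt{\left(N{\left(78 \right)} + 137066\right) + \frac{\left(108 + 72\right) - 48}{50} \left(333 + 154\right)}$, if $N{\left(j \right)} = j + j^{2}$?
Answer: $\frac{\sqrt{3612842}}{5} \approx 380.15$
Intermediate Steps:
$\sqrt{\left(N{\left(78 \right)} + 137066\right) + \frac{\left(108 + 72\right) - 48}{50} \left(333 + 154\right)} = \sqrt{\left(78 \left(1 + 78\right) + 137066\right) + \frac{\left(108 + 72\right) - 48}{50} \left(333 + 154\right)} = \sqrt{\left(78 \cdot 79 + 137066\right) + \left(180 - 48\right) \frac{1}{50} \cdot 487} = \sqrt{\left(6162 + 137066\right) + 132 \cdot \frac{1}{50} \cdot 487} = \sqrt{143228 + \frac{66}{25} \cdot 487} = \sqrt{143228 + \frac{32142}{25}} = \sqrt{\frac{3612842}{25}} = \frac{\sqrt{3612842}}{5}$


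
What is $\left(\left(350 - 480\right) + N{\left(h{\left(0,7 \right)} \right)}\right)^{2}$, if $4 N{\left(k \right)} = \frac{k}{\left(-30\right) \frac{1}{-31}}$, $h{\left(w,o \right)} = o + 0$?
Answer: $\frac{236636689}{14400} \approx 16433.0$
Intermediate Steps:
$h{\left(w,o \right)} = o$
$N{\left(k \right)} = \frac{31 k}{120}$ ($N{\left(k \right)} = \frac{k \frac{1}{\left(-30\right) \frac{1}{-31}}}{4} = \frac{k \frac{1}{\left(-30\right) \left(- \frac{1}{31}\right)}}{4} = \frac{k \frac{1}{\frac{30}{31}}}{4} = \frac{k \frac{31}{30}}{4} = \frac{\frac{31}{30} k}{4} = \frac{31 k}{120}$)
$\left(\left(350 - 480\right) + N{\left(h{\left(0,7 \right)} \right)}\right)^{2} = \left(\left(350 - 480\right) + \frac{31}{120} \cdot 7\right)^{2} = \left(\left(350 - 480\right) + \frac{217}{120}\right)^{2} = \left(-130 + \frac{217}{120}\right)^{2} = \left(- \frac{15383}{120}\right)^{2} = \frac{236636689}{14400}$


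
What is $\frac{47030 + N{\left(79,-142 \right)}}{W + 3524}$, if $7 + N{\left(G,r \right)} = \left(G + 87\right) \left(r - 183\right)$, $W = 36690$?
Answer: $- \frac{6927}{40214} \approx -0.17225$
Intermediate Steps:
$N{\left(G,r \right)} = -7 + \left(-183 + r\right) \left(87 + G\right)$ ($N{\left(G,r \right)} = -7 + \left(G + 87\right) \left(r - 183\right) = -7 + \left(87 + G\right) \left(-183 + r\right) = -7 + \left(-183 + r\right) \left(87 + G\right)$)
$\frac{47030 + N{\left(79,-142 \right)}}{W + 3524} = \frac{47030 + \left(-15928 - 14457 + 87 \left(-142\right) + 79 \left(-142\right)\right)}{36690 + 3524} = \frac{47030 - 53957}{40214} = \left(47030 - 53957\right) \frac{1}{40214} = \left(-6927\right) \frac{1}{40214} = - \frac{6927}{40214}$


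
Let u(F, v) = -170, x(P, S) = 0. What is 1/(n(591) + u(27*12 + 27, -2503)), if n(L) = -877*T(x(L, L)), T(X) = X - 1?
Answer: 1/707 ≈ 0.0014144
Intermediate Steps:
T(X) = -1 + X
n(L) = 877 (n(L) = -877*(-1 + 0) = -877*(-1) = 877)
1/(n(591) + u(27*12 + 27, -2503)) = 1/(877 - 170) = 1/707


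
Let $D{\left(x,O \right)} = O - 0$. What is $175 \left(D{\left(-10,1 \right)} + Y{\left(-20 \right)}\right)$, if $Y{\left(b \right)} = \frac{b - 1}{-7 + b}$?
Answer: $\frac{2800}{9} \approx 311.11$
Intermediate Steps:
$D{\left(x,O \right)} = O$ ($D{\left(x,O \right)} = O + 0 = O$)
$Y{\left(b \right)} = \frac{-1 + b}{-7 + b}$
$175 \left(D{\left(-10,1 \right)} + Y{\left(-20 \right)}\right) = 175 \left(1 + \frac{-1 - 20}{-7 - 20}\right) = 175 \left(1 + \frac{1}{-27} \left(-21\right)\right) = 175 \left(1 - - \frac{7}{9}\right) = 175 \left(1 + \frac{7}{9}\right) = 175 \cdot \frac{16}{9} = \frac{2800}{9}$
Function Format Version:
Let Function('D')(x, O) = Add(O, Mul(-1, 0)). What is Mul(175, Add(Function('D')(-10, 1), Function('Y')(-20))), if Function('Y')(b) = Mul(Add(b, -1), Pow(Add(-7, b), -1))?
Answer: Rational(2800, 9) ≈ 311.11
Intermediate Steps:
Function('D')(x, O) = O (Function('D')(x, O) = Add(O, 0) = O)
Function('Y')(b) = Mul(Pow(Add(-7, b), -1), Add(-1, b)) (Function('Y')(b) = Mul(Add(-1, b), Pow(Add(-7, b), -1)) = Mul(Pow(Add(-7, b), -1), Add(-1, b)))
Mul(175, Add(Function('D')(-10, 1), Function('Y')(-20))) = Mul(175, Add(1, Mul(Pow(Add(-7, -20), -1), Add(-1, -20)))) = Mul(175, Add(1, Mul(Pow(-27, -1), -21))) = Mul(175, Add(1, Mul(Rational(-1, 27), -21))) = Mul(175, Add(1, Rational(7, 9))) = Mul(175, Rational(16, 9)) = Rational(2800, 9)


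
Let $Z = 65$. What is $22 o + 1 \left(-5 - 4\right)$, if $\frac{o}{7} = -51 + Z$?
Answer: $2147$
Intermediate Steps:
$o = 98$ ($o = 7 \left(-51 + 65\right) = 7 \cdot 14 = 98$)
$22 o + 1 \left(-5 - 4\right) = 22 \cdot 98 + 1 \left(-5 - 4\right) = 2156 + 1 \left(-9\right) = 2156 - 9 = 2147$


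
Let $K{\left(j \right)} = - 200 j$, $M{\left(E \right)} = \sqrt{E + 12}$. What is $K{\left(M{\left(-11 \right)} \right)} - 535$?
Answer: $-735$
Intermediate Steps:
$M{\left(E \right)} = \sqrt{12 + E}$
$K{\left(M{\left(-11 \right)} \right)} - 535 = - 200 \sqrt{12 - 11} - 535 = - 200 \sqrt{1} - 535 = \left(-200\right) 1 - 535 = -200 - 535 = -735$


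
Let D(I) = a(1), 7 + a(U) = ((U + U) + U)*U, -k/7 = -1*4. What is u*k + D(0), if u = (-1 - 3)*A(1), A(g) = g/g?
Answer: -116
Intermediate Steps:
k = 28 (k = -(-7)*4 = -7*(-4) = 28)
a(U) = -7 + 3*U**2 (a(U) = -7 + ((U + U) + U)*U = -7 + (2*U + U)*U = -7 + (3*U)*U = -7 + 3*U**2)
A(g) = 1
D(I) = -4 (D(I) = -7 + 3*1**2 = -7 + 3*1 = -7 + 3 = -4)
u = -4 (u = (-1 - 3)*1 = -4*1 = -4)
u*k + D(0) = -4*28 - 4 = -112 - 4 = -116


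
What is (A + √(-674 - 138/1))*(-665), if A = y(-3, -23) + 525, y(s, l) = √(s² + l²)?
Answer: -349125 - 665*√538 - 1330*I*√203 ≈ -3.6455e+5 - 18950.0*I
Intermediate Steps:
y(s, l) = √(l² + s²)
A = 525 + √538 (A = √((-23)² + (-3)²) + 525 = √(529 + 9) + 525 = √538 + 525 = 525 + √538 ≈ 548.20)
(A + √(-674 - 138/1))*(-665) = ((525 + √538) + √(-674 - 138/1))*(-665) = ((525 + √538) + √(-674 - 138))*(-665) = ((525 + √538) + √(-812))*(-665) = ((525 + √538) + 2*I*√203)*(-665) = (525 + √538 + 2*I*√203)*(-665) = -349125 - 665*√538 - 1330*I*√203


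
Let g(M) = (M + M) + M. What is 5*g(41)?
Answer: 615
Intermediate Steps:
g(M) = 3*M (g(M) = 2*M + M = 3*M)
5*g(41) = 5*(3*41) = 5*123 = 615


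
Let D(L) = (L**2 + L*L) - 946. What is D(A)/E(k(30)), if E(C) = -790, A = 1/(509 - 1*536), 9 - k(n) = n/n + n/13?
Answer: 344816/287955 ≈ 1.1975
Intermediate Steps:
k(n) = 8 - n/13 (k(n) = 9 - (n/n + n/13) = 9 - (1 + n*(1/13)) = 9 - (1 + n/13) = 9 + (-1 - n/13) = 8 - n/13)
A = -1/27 (A = 1/(509 - 536) = 1/(-27) = -1/27 ≈ -0.037037)
D(L) = -946 + 2*L**2 (D(L) = (L**2 + L**2) - 946 = 2*L**2 - 946 = -946 + 2*L**2)
D(A)/E(k(30)) = (-946 + 2*(-1/27)**2)/(-790) = (-946 + 2*(1/729))*(-1/790) = (-946 + 2/729)*(-1/790) = -689632/729*(-1/790) = 344816/287955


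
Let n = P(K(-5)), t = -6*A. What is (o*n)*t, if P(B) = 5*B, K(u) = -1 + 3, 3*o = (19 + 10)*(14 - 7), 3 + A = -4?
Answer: 28420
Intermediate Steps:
A = -7 (A = -3 - 4 = -7)
o = 203/3 (o = ((19 + 10)*(14 - 7))/3 = (29*7)/3 = (⅓)*203 = 203/3 ≈ 67.667)
t = 42 (t = -6*(-7) = 42)
K(u) = 2
n = 10 (n = 5*2 = 10)
(o*n)*t = ((203/3)*10)*42 = (2030/3)*42 = 28420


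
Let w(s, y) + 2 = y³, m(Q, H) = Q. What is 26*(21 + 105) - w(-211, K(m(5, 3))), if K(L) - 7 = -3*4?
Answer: 3403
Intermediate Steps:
K(L) = -5 (K(L) = 7 - 3*4 = 7 - 12 = -5)
w(s, y) = -2 + y³
26*(21 + 105) - w(-211, K(m(5, 3))) = 26*(21 + 105) - (-2 + (-5)³) = 26*126 - (-2 - 125) = 3276 - 1*(-127) = 3276 + 127 = 3403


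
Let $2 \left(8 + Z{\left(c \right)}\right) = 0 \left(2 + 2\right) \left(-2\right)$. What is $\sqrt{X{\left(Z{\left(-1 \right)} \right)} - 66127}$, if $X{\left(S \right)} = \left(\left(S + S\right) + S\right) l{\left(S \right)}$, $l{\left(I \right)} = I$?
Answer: $i \sqrt{65935} \approx 256.78 i$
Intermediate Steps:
$Z{\left(c \right)} = -8$ ($Z{\left(c \right)} = -8 + \frac{0 \left(2 + 2\right) \left(-2\right)}{2} = -8 + \frac{0 \cdot 4 \left(-2\right)}{2} = -8 + \frac{0 \left(-2\right)}{2} = -8 + \frac{1}{2} \cdot 0 = -8 + 0 = -8$)
$X{\left(S \right)} = 3 S^{2}$ ($X{\left(S \right)} = \left(\left(S + S\right) + S\right) S = \left(2 S + S\right) S = 3 S S = 3 S^{2}$)
$\sqrt{X{\left(Z{\left(-1 \right)} \right)} - 66127} = \sqrt{3 \left(-8\right)^{2} - 66127} = \sqrt{3 \cdot 64 - 66127} = \sqrt{192 - 66127} = \sqrt{-65935} = i \sqrt{65935}$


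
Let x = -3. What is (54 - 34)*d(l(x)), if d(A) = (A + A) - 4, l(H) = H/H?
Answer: -40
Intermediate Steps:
l(H) = 1
d(A) = -4 + 2*A (d(A) = 2*A - 4 = -4 + 2*A)
(54 - 34)*d(l(x)) = (54 - 34)*(-4 + 2*1) = 20*(-4 + 2) = 20*(-2) = -40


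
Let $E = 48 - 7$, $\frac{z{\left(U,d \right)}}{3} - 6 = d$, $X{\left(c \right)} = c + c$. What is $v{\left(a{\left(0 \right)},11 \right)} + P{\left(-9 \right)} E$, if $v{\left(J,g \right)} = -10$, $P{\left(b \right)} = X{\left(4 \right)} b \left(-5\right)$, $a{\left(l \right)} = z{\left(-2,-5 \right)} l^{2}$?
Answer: $14750$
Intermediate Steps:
$X{\left(c \right)} = 2 c$
$z{\left(U,d \right)} = 18 + 3 d$
$a{\left(l \right)} = 3 l^{2}$ ($a{\left(l \right)} = \left(18 + 3 \left(-5\right)\right) l^{2} = \left(18 - 15\right) l^{2} = 3 l^{2}$)
$P{\left(b \right)} = - 40 b$ ($P{\left(b \right)} = 2 \cdot 4 b \left(-5\right) = 8 b \left(-5\right) = - 40 b$)
$E = 41$
$v{\left(a{\left(0 \right)},11 \right)} + P{\left(-9 \right)} E = -10 + \left(-40\right) \left(-9\right) 41 = -10 + 360 \cdot 41 = -10 + 14760 = 14750$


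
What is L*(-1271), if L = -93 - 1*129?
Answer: 282162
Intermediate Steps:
L = -222 (L = -93 - 129 = -222)
L*(-1271) = -222*(-1271) = 282162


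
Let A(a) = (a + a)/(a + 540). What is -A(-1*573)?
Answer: -382/11 ≈ -34.727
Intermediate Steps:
A(a) = 2*a/(540 + a) (A(a) = (2*a)/(540 + a) = 2*a/(540 + a))
-A(-1*573) = -2*(-1*573)/(540 - 1*573) = -2*(-573)/(540 - 573) = -2*(-573)/(-33) = -2*(-573)*(-1)/33 = -1*382/11 = -382/11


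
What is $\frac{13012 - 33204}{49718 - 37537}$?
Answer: $- \frac{20192}{12181} \approx -1.6577$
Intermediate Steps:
$\frac{13012 - 33204}{49718 - 37537} = - \frac{20192}{12181}$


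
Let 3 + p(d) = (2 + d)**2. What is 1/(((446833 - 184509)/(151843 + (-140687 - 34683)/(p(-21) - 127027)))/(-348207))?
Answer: -2232468399459253/11076106252 ≈ -2.0156e+5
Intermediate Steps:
p(d) = -3 + (2 + d)**2
1/(((446833 - 184509)/(151843 + (-140687 - 34683)/(p(-21) - 127027)))/(-348207)) = 1/(((446833 - 184509)/(151843 + (-140687 - 34683)/((-3 + (2 - 21)**2) - 127027)))/(-348207)) = 1/((262324/(151843 - 175370/((-3 + (-19)**2) - 127027)))*(-1/348207)) = 1/((262324/(151843 - 175370/((-3 + 361) - 127027)))*(-1/348207)) = 1/((262324/(151843 - 175370/(358 - 127027)))*(-1/348207)) = 1/((262324/(151843 - 175370/(-126669)))*(-1/348207)) = 1/((262324/(151843 - 175370*(-1/126669)))*(-1/348207)) = 1/((262324/(151843 + 175370/126669))*(-1/348207)) = 1/((262324/(19233976337/126669))*(-1/348207)) = 1/((262324*(126669/19233976337))*(-1/348207)) = 1/((33228318756/19233976337)*(-1/348207)) = 1/(-11076106252/2232468399459253) = -2232468399459253/11076106252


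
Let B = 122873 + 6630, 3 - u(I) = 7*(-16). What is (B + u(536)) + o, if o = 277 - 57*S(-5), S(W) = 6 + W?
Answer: 129838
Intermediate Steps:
u(I) = 115 (u(I) = 3 - 7*(-16) = 3 - 1*(-112) = 3 + 112 = 115)
o = 220 (o = 277 - 57*(6 - 5) = 277 - 57*1 = 277 - 57 = 220)
B = 129503
(B + u(536)) + o = (129503 + 115) + 220 = 129618 + 220 = 129838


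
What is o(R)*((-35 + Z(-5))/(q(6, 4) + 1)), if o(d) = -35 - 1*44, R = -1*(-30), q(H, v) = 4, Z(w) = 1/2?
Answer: 5451/10 ≈ 545.10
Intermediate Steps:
Z(w) = ½
R = 30
o(d) = -79 (o(d) = -35 - 44 = -79)
o(R)*((-35 + Z(-5))/(q(6, 4) + 1)) = -79*(-35 + ½)/(4 + 1) = -(-5451)/(2*5) = -79*(-69/10) = 5451/10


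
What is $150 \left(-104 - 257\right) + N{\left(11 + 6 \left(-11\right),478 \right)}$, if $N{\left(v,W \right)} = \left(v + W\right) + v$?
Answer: $-53782$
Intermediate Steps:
$N{\left(v,W \right)} = W + 2 v$ ($N{\left(v,W \right)} = \left(W + v\right) + v = W + 2 v$)
$150 \left(-104 - 257\right) + N{\left(11 + 6 \left(-11\right),478 \right)} = 150 \left(-104 - 257\right) + \left(478 + 2 \left(11 + 6 \left(-11\right)\right)\right) = 150 \left(-361\right) + \left(478 + 2 \left(11 - 66\right)\right) = -54150 + \left(478 + 2 \left(-55\right)\right) = -54150 + \left(478 - 110\right) = -54150 + 368 = -53782$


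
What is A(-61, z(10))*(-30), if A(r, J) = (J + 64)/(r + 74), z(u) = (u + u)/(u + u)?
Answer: -150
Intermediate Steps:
z(u) = 1 (z(u) = (2*u)/((2*u)) = (2*u)*(1/(2*u)) = 1)
A(r, J) = (64 + J)/(74 + r)
A(-61, z(10))*(-30) = ((64 + 1)/(74 - 61))*(-30) = (65/13)*(-30) = ((1/13)*65)*(-30) = 5*(-30) = -150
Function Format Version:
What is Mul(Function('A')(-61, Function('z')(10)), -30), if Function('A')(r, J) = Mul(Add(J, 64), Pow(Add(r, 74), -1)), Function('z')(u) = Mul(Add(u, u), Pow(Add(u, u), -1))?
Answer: -150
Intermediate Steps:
Function('z')(u) = 1 (Function('z')(u) = Mul(Mul(2, u), Pow(Mul(2, u), -1)) = Mul(Mul(2, u), Mul(Rational(1, 2), Pow(u, -1))) = 1)
Function('A')(r, J) = Mul(Pow(Add(74, r), -1), Add(64, J)) (Function('A')(r, J) = Mul(Add(64, J), Pow(Add(74, r), -1)) = Mul(Pow(Add(74, r), -1), Add(64, J)))
Mul(Function('A')(-61, Function('z')(10)), -30) = Mul(Mul(Pow(Add(74, -61), -1), Add(64, 1)), -30) = Mul(Mul(Pow(13, -1), 65), -30) = Mul(Mul(Rational(1, 13), 65), -30) = Mul(5, -30) = -150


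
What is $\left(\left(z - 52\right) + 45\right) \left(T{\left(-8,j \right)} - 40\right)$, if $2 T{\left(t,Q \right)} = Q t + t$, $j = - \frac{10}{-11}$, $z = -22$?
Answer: $\frac{15196}{11} \approx 1381.5$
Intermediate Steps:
$j = \frac{10}{11}$ ($j = \left(-10\right) \left(- \frac{1}{11}\right) = \frac{10}{11} \approx 0.90909$)
$T{\left(t,Q \right)} = \frac{t}{2} + \frac{Q t}{2}$ ($T{\left(t,Q \right)} = \frac{Q t + t}{2} = \frac{t + Q t}{2} = \frac{t}{2} + \frac{Q t}{2}$)
$\left(\left(z - 52\right) + 45\right) \left(T{\left(-8,j \right)} - 40\right) = \left(\left(-22 - 52\right) + 45\right) \left(\frac{1}{2} \left(-8\right) \left(1 + \frac{10}{11}\right) - 40\right) = \left(-74 + 45\right) \left(\frac{1}{2} \left(-8\right) \frac{21}{11} - 40\right) = - 29 \left(- \frac{84}{11} - 40\right) = \left(-29\right) \left(- \frac{524}{11}\right) = \frac{15196}{11}$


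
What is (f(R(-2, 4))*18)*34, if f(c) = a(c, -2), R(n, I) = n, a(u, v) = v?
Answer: -1224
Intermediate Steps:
f(c) = -2
(f(R(-2, 4))*18)*34 = -2*18*34 = -36*34 = -1224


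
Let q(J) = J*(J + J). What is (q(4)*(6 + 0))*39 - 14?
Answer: 7474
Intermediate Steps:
q(J) = 2*J² (q(J) = J*(2*J) = 2*J²)
(q(4)*(6 + 0))*39 - 14 = ((2*4²)*(6 + 0))*39 - 14 = ((2*16)*6)*39 - 14 = (32*6)*39 - 14 = 192*39 - 14 = 7488 - 14 = 7474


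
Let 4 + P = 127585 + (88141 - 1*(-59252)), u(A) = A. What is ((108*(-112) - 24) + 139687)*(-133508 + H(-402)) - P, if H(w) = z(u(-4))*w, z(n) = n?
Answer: -16826362274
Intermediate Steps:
H(w) = -4*w
P = 274974 (P = -4 + (127585 + (88141 - 1*(-59252))) = -4 + (127585 + (88141 + 59252)) = -4 + (127585 + 147393) = -4 + 274978 = 274974)
((108*(-112) - 24) + 139687)*(-133508 + H(-402)) - P = ((108*(-112) - 24) + 139687)*(-133508 - 4*(-402)) - 1*274974 = ((-12096 - 24) + 139687)*(-133508 + 1608) - 274974 = (-12120 + 139687)*(-131900) - 274974 = 127567*(-131900) - 274974 = -16826087300 - 274974 = -16826362274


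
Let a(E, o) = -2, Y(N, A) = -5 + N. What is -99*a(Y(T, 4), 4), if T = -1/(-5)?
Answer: 198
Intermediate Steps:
T = ⅕ (T = -1*(-⅕) = ⅕ ≈ 0.20000)
-99*a(Y(T, 4), 4) = -99*(-2) = 198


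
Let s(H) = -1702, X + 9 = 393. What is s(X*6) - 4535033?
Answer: -4536735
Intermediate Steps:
X = 384 (X = -9 + 393 = 384)
s(X*6) - 4535033 = -1702 - 4535033 = -4536735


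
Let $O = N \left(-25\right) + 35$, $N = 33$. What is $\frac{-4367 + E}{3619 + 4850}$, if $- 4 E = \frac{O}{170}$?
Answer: $- \frac{98959}{191964} \approx -0.51551$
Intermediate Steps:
$O = -790$ ($O = 33 \left(-25\right) + 35 = -825 + 35 = -790$)
$E = \frac{79}{68}$ ($E = - \frac{\left(-790\right) \frac{1}{170}}{4} = \left(- \frac{1}{4}\right) \left(- \frac{79}{17}\right) = \frac{79}{68} \approx 1.1618$)
$\frac{-4367 + E}{3619 + 4850} = \frac{-4367 + \frac{79}{68}}{3619 + 4850} = - \frac{296877}{68 \cdot 8469} = \left(- \frac{296877}{68}\right) \frac{1}{8469} = - \frac{98959}{191964}$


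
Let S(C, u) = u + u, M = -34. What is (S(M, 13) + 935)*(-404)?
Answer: -388244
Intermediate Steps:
S(C, u) = 2*u
(S(M, 13) + 935)*(-404) = (2*13 + 935)*(-404) = (26 + 935)*(-404) = 961*(-404) = -388244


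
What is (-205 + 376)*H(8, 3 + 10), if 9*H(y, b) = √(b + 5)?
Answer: 57*√2 ≈ 80.610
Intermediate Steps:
H(y, b) = √(5 + b)/9 (H(y, b) = √(b + 5)/9 = √(5 + b)/9)
(-205 + 376)*H(8, 3 + 10) = (-205 + 376)*(√(5 + (3 + 10))/9) = 171*(√(5 + 13)/9) = 171*(√18/9) = 171*((3*√2)/9) = 171*(√2/3) = 57*√2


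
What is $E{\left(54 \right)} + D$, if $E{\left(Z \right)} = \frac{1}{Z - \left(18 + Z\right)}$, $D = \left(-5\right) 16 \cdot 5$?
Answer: $- \frac{7201}{18} \approx -400.06$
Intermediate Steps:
$D = -400$ ($D = \left(-80\right) 5 = -400$)
$E{\left(Z \right)} = - \frac{1}{18}$ ($E{\left(Z \right)} = \frac{1}{-18} = - \frac{1}{18}$)
$E{\left(54 \right)} + D = - \frac{1}{18} - 400 = - \frac{7201}{18}$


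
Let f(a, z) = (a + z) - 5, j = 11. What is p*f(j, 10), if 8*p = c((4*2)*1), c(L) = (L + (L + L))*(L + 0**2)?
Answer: 384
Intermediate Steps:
f(a, z) = -5 + a + z
c(L) = 3*L**2 (c(L) = (L + 2*L)*(L + 0) = (3*L)*L = 3*L**2)
p = 24 (p = (3*((4*2)*1)**2)/8 = (3*(8*1)**2)/8 = (3*8**2)/8 = (3*64)/8 = (1/8)*192 = 24)
p*f(j, 10) = 24*(-5 + 11 + 10) = 24*16 = 384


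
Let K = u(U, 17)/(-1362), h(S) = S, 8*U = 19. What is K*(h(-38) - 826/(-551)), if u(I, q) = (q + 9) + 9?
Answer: 117320/125077 ≈ 0.93798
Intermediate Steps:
U = 19/8 (U = (⅛)*19 = 19/8 ≈ 2.3750)
u(I, q) = 18 + q (u(I, q) = (9 + q) + 9 = 18 + q)
K = -35/1362 (K = (18 + 17)/(-1362) = 35*(-1/1362) = -35/1362 ≈ -0.025697)
K*(h(-38) - 826/(-551)) = -35*(-38 - 826/(-551))/1362 = -35*(-38 - 826*(-1/551))/1362 = -35*(-38 + 826/551)/1362 = -35/1362*(-20112/551) = 117320/125077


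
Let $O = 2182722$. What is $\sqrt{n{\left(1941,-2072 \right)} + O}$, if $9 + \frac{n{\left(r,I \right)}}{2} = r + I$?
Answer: $\sqrt{2182442} \approx 1477.3$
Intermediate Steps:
$n{\left(r,I \right)} = -18 + 2 I + 2 r$ ($n{\left(r,I \right)} = -18 + 2 \left(r + I\right) = -18 + 2 \left(I + r\right) = -18 + \left(2 I + 2 r\right) = -18 + 2 I + 2 r$)
$\sqrt{n{\left(1941,-2072 \right)} + O} = \sqrt{\left(-18 + 2 \left(-2072\right) + 2 \cdot 1941\right) + 2182722} = \sqrt{\left(-18 - 4144 + 3882\right) + 2182722} = \sqrt{-280 + 2182722} = \sqrt{2182442}$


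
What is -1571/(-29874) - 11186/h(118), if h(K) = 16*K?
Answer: -82801129/14100528 ≈ -5.8722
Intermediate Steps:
-1571/(-29874) - 11186/h(118) = -1571/(-29874) - 11186/(16*118) = -1571*(-1/29874) - 11186/1888 = 1571/29874 - 11186*1/1888 = 1571/29874 - 5593/944 = -82801129/14100528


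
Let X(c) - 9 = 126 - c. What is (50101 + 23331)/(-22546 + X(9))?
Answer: -18358/5605 ≈ -3.2753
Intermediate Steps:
X(c) = 135 - c (X(c) = 9 + (126 - c) = 135 - c)
(50101 + 23331)/(-22546 + X(9)) = (50101 + 23331)/(-22546 + (135 - 1*9)) = 73432/(-22546 + (135 - 9)) = 73432/(-22546 + 126) = 73432/(-22420) = 73432*(-1/22420) = -18358/5605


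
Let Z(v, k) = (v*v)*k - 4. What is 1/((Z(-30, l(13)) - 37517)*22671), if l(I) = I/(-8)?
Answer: -2/1767589857 ≈ -1.1315e-9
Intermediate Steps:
l(I) = -I/8 (l(I) = I*(-⅛) = -I/8)
Z(v, k) = -4 + k*v² (Z(v, k) = v²*k - 4 = k*v² - 4 = -4 + k*v²)
1/((Z(-30, l(13)) - 37517)*22671) = 1/((-4 - ⅛*13*(-30)²) - 37517*22671) = (1/22671)/((-4 - 13/8*900) - 37517) = (1/22671)/((-4 - 2925/2) - 37517) = (1/22671)/(-2933/2 - 37517) = (1/22671)/(-77967/2) = -2/77967*1/22671 = -2/1767589857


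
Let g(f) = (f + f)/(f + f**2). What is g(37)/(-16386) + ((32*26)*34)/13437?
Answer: 2935667585/1394464986 ≈ 2.1052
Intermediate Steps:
g(f) = 2*f/(f + f**2) (g(f) = (2*f)/(f + f**2) = 2*f/(f + f**2))
g(37)/(-16386) + ((32*26)*34)/13437 = (2/(1 + 37))/(-16386) + ((32*26)*34)/13437 = (2/38)*(-1/16386) + (832*34)*(1/13437) = (2*(1/38))*(-1/16386) + 28288*(1/13437) = (1/19)*(-1/16386) + 28288/13437 = -1/311334 + 28288/13437 = 2935667585/1394464986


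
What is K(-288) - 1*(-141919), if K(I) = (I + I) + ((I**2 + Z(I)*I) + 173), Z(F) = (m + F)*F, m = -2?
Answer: -23829300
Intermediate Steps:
Z(F) = F*(-2 + F) (Z(F) = (-2 + F)*F = F*(-2 + F))
K(I) = 173 + I**2 + 2*I + I**2*(-2 + I) (K(I) = (I + I) + ((I**2 + (I*(-2 + I))*I) + 173) = 2*I + ((I**2 + I**2*(-2 + I)) + 173) = 2*I + (173 + I**2 + I**2*(-2 + I)) = 173 + I**2 + 2*I + I**2*(-2 + I))
K(-288) - 1*(-141919) = (173 + (-288)**3 - 1*(-288)**2 + 2*(-288)) - 1*(-141919) = (173 - 23887872 - 1*82944 - 576) + 141919 = (173 - 23887872 - 82944 - 576) + 141919 = -23971219 + 141919 = -23829300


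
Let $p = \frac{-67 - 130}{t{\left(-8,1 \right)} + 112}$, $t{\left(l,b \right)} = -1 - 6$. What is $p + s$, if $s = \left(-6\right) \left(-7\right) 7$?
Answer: $\frac{30673}{105} \approx 292.12$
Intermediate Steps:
$t{\left(l,b \right)} = -7$ ($t{\left(l,b \right)} = -1 - 6 = -7$)
$p = - \frac{197}{105}$ ($p = \frac{-67 - 130}{-7 + 112} = - \frac{197}{105} \approx -1.8762$)
$s = 294$ ($s = 42 \cdot 7 = 294$)
$p + s = - \frac{197}{105} + 294 = \frac{30673}{105}$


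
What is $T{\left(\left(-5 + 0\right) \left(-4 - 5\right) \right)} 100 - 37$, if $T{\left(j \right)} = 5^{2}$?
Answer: $2463$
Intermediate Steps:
$T{\left(j \right)} = 25$
$T{\left(\left(-5 + 0\right) \left(-4 - 5\right) \right)} 100 - 37 = 25 \cdot 100 - 37 = 2500 - 37 = 2463$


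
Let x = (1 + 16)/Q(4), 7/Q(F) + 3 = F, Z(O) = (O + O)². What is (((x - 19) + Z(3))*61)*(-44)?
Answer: -365024/7 ≈ -52146.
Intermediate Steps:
Z(O) = 4*O² (Z(O) = (2*O)² = 4*O²)
Q(F) = 7/(-3 + F)
x = 17/7 (x = (1 + 16)/((7/(-3 + 4))) = 17/((7/1)) = 17/((7*1)) = 17/7 ≈ 2.4286)
(((x - 19) + Z(3))*61)*(-44) = (((17/7 - 19) + 4*3²)*61)*(-44) = ((-116/7 + 4*9)*61)*(-44) = ((-116/7 + 36)*61)*(-44) = ((136/7)*61)*(-44) = (8296/7)*(-44) = -365024/7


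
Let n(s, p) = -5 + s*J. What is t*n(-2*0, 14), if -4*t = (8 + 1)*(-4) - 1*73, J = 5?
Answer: -545/4 ≈ -136.25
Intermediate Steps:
n(s, p) = -5 + 5*s (n(s, p) = -5 + s*5 = -5 + 5*s)
t = 109/4 (t = -((8 + 1)*(-4) - 1*73)/4 = -(9*(-4) - 73)/4 = -(-36 - 73)/4 = -1/4*(-109) = 109/4 ≈ 27.250)
t*n(-2*0, 14) = 109*(-5 + 5*(-2*0))/4 = 109*(-5 + 5*0)/4 = 109*(-5 + 0)/4 = (109/4)*(-5) = -545/4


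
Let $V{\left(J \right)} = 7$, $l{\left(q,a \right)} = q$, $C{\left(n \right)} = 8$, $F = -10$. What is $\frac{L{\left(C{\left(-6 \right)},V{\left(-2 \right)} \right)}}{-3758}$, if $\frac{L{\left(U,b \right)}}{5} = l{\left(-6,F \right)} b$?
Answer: $\frac{105}{1879} \approx 0.055881$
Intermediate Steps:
$L{\left(U,b \right)} = - 30 b$ ($L{\left(U,b \right)} = 5 \left(- 6 b\right) = - 30 b$)
$\frac{L{\left(C{\left(-6 \right)},V{\left(-2 \right)} \right)}}{-3758} = \frac{\left(-30\right) 7}{-3758} = \left(-210\right) \left(- \frac{1}{3758}\right) = \frac{105}{1879}$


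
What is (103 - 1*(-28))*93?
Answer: 12183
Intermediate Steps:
(103 - 1*(-28))*93 = (103 + 28)*93 = 131*93 = 12183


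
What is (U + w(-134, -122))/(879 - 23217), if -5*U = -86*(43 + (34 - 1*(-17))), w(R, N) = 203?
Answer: -1011/12410 ≈ -0.081467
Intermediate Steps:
U = 8084/5 (U = -(-86)*(43 + (34 - 1*(-17)))/5 = -(-86)*(43 + (34 + 17))/5 = -(-86)*(43 + 51)/5 = -(-86)*94/5 = -⅕*(-8084) = 8084/5 ≈ 1616.8)
(U + w(-134, -122))/(879 - 23217) = (8084/5 + 203)/(879 - 23217) = (9099/5)/(-22338) = (9099/5)*(-1/22338) = -1011/12410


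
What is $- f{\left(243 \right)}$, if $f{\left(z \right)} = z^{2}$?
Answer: $-59049$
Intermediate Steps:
$- f{\left(243 \right)} = - 243^{2} = \left(-1\right) 59049 = -59049$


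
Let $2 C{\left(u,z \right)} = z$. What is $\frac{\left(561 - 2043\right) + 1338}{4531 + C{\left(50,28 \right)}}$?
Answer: $- \frac{16}{505} \approx -0.031683$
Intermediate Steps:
$C{\left(u,z \right)} = \frac{z}{2}$
$\frac{\left(561 - 2043\right) + 1338}{4531 + C{\left(50,28 \right)}} = \frac{\left(561 - 2043\right) + 1338}{4531 + \frac{1}{2} \cdot 28} = \frac{-1482 + 1338}{4531 + 14} = - \frac{144}{4545} = \left(-144\right) \frac{1}{4545} = - \frac{16}{505}$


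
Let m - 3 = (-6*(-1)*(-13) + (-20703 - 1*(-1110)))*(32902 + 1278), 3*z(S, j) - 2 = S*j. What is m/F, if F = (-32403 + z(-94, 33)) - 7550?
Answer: 49196691/2999 ≈ 16404.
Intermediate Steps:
z(S, j) = ⅔ + S*j/3 (z(S, j) = ⅔ + (S*j)/3 = ⅔ + S*j/3)
F = -122959/3 (F = (-32403 + (⅔ + (⅓)*(-94)*33)) - 7550 = (-32403 + (⅔ - 1034)) - 7550 = (-32403 - 3100/3) - 7550 = -100309/3 - 7550 = -122959/3 ≈ -40986.)
m = -672354777 (m = 3 + (-6*(-1)*(-13) + (-20703 - 1*(-1110)))*(32902 + 1278) = 3 + (6*(-13) + (-20703 + 1110))*34180 = 3 + (-78 - 19593)*34180 = 3 - 19671*34180 = 3 - 672354780 = -672354777)
m/F = -672354777/(-122959/3) = -672354777*(-3/122959) = 49196691/2999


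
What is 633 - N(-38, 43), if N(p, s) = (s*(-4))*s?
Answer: 8029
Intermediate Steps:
N(p, s) = -4*s² (N(p, s) = (-4*s)*s = -4*s²)
633 - N(-38, 43) = 633 - (-4)*43² = 633 - (-4)*1849 = 633 - 1*(-7396) = 633 + 7396 = 8029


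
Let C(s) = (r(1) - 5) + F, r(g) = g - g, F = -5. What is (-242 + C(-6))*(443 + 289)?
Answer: -184464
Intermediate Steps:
r(g) = 0
C(s) = -10 (C(s) = (0 - 5) - 5 = -5 - 5 = -10)
(-242 + C(-6))*(443 + 289) = (-242 - 10)*(443 + 289) = -252*732 = -184464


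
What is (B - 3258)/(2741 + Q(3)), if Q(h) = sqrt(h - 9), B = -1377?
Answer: -12704535/7513087 + 4635*I*sqrt(6)/7513087 ≈ -1.691 + 0.0015111*I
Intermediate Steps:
Q(h) = sqrt(-9 + h)
(B - 3258)/(2741 + Q(3)) = (-1377 - 3258)/(2741 + sqrt(-9 + 3)) = -4635/(2741 + sqrt(-6)) = -4635/(2741 + I*sqrt(6))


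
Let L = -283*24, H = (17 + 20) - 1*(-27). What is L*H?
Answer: -434688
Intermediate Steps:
H = 64 (H = 37 + 27 = 64)
L = -6792
L*H = -6792*64 = -434688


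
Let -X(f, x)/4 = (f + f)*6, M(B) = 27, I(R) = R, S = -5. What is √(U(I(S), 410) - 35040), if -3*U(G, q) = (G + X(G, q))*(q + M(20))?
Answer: I*√623445/3 ≈ 263.2*I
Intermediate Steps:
X(f, x) = -48*f (X(f, x) = -4*(f + f)*6 = -4*2*f*6 = -48*f)
U(G, q) = 47*G*(27 + q)/3 (U(G, q) = -(G - 48*G)*(q + 27)/3 = -(-47*G)*(27 + q)/3 = -(-47)*G*(27 + q)/3 = 47*G*(27 + q)/3)
√(U(I(S), 410) - 35040) = √((47/3)*(-5)*(27 + 410) - 35040) = √((47/3)*(-5)*437 - 35040) = √(-102695/3 - 35040) = √(-207815/3) = I*√623445/3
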